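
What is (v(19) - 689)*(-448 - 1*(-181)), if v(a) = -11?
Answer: 186900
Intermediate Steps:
(v(19) - 689)*(-448 - 1*(-181)) = (-11 - 689)*(-448 - 1*(-181)) = -700*(-448 + 181) = -700*(-267) = 186900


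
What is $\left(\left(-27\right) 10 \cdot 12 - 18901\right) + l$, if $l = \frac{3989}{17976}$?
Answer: $- \frac{398002627}{17976} \approx -22141.0$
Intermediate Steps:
$l = \frac{3989}{17976}$ ($l = 3989 \cdot \frac{1}{17976} = \frac{3989}{17976} \approx 0.22191$)
$\left(\left(-27\right) 10 \cdot 12 - 18901\right) + l = \left(\left(-27\right) 10 \cdot 12 - 18901\right) + \frac{3989}{17976} = \left(\left(-270\right) 12 - 18901\right) + \frac{3989}{17976} = \left(-3240 - 18901\right) + \frac{3989}{17976} = -22141 + \frac{3989}{17976} = - \frac{398002627}{17976}$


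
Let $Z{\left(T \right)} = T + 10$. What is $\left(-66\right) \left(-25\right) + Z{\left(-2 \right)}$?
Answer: $1658$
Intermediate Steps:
$Z{\left(T \right)} = 10 + T$
$\left(-66\right) \left(-25\right) + Z{\left(-2 \right)} = \left(-66\right) \left(-25\right) + \left(10 - 2\right) = 1650 + 8 = 1658$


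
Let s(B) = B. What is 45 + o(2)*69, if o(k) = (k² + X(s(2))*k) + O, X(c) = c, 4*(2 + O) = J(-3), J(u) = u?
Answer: 1629/4 ≈ 407.25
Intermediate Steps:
O = -11/4 (O = -2 + (¼)*(-3) = -2 - ¾ = -11/4 ≈ -2.7500)
o(k) = -11/4 + k² + 2*k (o(k) = (k² + 2*k) - 11/4 = -11/4 + k² + 2*k)
45 + o(2)*69 = 45 + (-11/4 + 2² + 2*2)*69 = 45 + (-11/4 + 4 + 4)*69 = 45 + (21/4)*69 = 45 + 1449/4 = 1629/4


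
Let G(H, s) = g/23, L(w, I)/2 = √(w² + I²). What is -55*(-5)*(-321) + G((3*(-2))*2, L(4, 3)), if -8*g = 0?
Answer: -88275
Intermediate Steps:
g = 0 (g = -⅛*0 = 0)
L(w, I) = 2*√(I² + w²) (L(w, I) = 2*√(w² + I²) = 2*√(I² + w²))
G(H, s) = 0 (G(H, s) = 0/23 = 0*(1/23) = 0)
-55*(-5)*(-321) + G((3*(-2))*2, L(4, 3)) = -55*(-5)*(-321) + 0 = 275*(-321) + 0 = -88275 + 0 = -88275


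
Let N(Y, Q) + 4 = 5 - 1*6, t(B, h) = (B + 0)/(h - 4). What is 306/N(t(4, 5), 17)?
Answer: -306/5 ≈ -61.200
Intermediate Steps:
t(B, h) = B/(-4 + h)
N(Y, Q) = -5 (N(Y, Q) = -4 + (5 - 1*6) = -4 + (5 - 6) = -4 - 1 = -5)
306/N(t(4, 5), 17) = 306/(-5) = 306*(-⅕) = -306/5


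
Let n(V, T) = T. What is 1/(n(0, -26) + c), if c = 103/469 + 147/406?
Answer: -27202/691429 ≈ -0.039342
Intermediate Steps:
c = 15823/27202 (c = 103*(1/469) + 147*(1/406) = 103/469 + 21/58 = 15823/27202 ≈ 0.58169)
1/(n(0, -26) + c) = 1/(-26 + 15823/27202) = 1/(-691429/27202) = -27202/691429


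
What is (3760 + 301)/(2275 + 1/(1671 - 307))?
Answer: 5539204/3103101 ≈ 1.7851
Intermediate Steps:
(3760 + 301)/(2275 + 1/(1671 - 307)) = 4061/(2275 + 1/1364) = 4061/(3103101/1364) = 4061*(1364/3103101) = 5539204/3103101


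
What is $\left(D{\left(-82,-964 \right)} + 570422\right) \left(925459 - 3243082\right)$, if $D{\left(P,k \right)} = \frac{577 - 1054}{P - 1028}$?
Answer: $- \frac{489148932857277}{370} \approx -1.322 \cdot 10^{12}$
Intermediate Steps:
$D{\left(P,k \right)} = - \frac{477}{-1028 + P}$
$\left(D{\left(-82,-964 \right)} + 570422\right) \left(925459 - 3243082\right) = \left(- \frac{477}{-1028 - 82} + 570422\right) \left(925459 - 3243082\right) = \left(- \frac{477}{-1110} + 570422\right) \left(-2317623\right) = \left(\left(-477\right) \left(- \frac{1}{1110}\right) + 570422\right) \left(-2317623\right) = \left(\frac{159}{370} + 570422\right) \left(-2317623\right) = \frac{211056299}{370} \left(-2317623\right) = - \frac{489148932857277}{370}$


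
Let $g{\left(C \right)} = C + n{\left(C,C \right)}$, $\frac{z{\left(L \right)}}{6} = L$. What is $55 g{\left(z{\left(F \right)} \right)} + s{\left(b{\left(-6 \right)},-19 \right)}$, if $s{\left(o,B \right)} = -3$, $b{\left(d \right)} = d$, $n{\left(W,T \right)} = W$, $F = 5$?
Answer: $3297$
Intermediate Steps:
$z{\left(L \right)} = 6 L$
$g{\left(C \right)} = 2 C$ ($g{\left(C \right)} = C + C = 2 C$)
$55 g{\left(z{\left(F \right)} \right)} + s{\left(b{\left(-6 \right)},-19 \right)} = 55 \cdot 2 \cdot 6 \cdot 5 - 3 = 55 \cdot 2 \cdot 30 - 3 = 55 \cdot 60 - 3 = 3300 - 3 = 3297$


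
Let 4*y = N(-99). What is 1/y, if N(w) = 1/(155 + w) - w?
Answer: 224/5545 ≈ 0.040397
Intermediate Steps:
y = 5545/224 (y = ((1 - 1*(-99)² - 155*(-99))/(155 - 99))/4 = ((1 - 1*9801 + 15345)/56)/4 = ((1 - 9801 + 15345)/56)/4 = ((1/56)*5545)/4 = (¼)*(5545/56) = 5545/224 ≈ 24.754)
1/y = 1/(5545/224) = 224/5545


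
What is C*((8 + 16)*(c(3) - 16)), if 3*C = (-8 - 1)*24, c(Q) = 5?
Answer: 19008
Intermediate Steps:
C = -72 (C = ((-8 - 1)*24)/3 = (-9*24)/3 = (⅓)*(-216) = -72)
C*((8 + 16)*(c(3) - 16)) = -72*(8 + 16)*(5 - 16) = -1728*(-11) = -72*(-264) = 19008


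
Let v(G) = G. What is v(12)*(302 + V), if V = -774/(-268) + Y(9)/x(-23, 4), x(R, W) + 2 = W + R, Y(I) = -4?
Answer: 1716982/469 ≈ 3660.9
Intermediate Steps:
x(R, W) = -2 + R + W (x(R, W) = -2 + (W + R) = -2 + (R + W) = -2 + R + W)
V = 8663/2814 (V = -774/(-268) - 4/(-2 - 23 + 4) = -774*(-1/268) - 4/(-21) = 387/134 - 4*(-1/21) = 387/134 + 4/21 = 8663/2814 ≈ 3.0785)
v(12)*(302 + V) = 12*(302 + 8663/2814) = 12*(858491/2814) = 1716982/469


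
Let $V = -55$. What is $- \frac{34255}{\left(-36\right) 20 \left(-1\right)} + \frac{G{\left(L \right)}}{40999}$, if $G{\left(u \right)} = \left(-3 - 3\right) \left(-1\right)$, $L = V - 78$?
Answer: $- \frac{280883285}{5903856} \approx -47.576$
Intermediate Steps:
$L = -133$ ($L = -55 - 78 = -133$)
$G{\left(u \right)} = 6$ ($G{\left(u \right)} = \left(-6\right) \left(-1\right) = 6$)
$- \frac{34255}{\left(-36\right) 20 \left(-1\right)} + \frac{G{\left(L \right)}}{40999} = - \frac{34255}{\left(-36\right) 20 \left(-1\right)} + \frac{6}{40999} = - \frac{34255}{\left(-720\right) \left(-1\right)} + 6 \cdot \frac{1}{40999} = - \frac{34255}{720} + \frac{6}{40999} = \left(-34255\right) \frac{1}{720} + \frac{6}{40999} = - \frac{6851}{144} + \frac{6}{40999} = - \frac{280883285}{5903856}$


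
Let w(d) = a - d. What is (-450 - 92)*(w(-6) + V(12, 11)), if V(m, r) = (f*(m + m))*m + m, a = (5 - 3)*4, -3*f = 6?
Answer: 298100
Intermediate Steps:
f = -2 (f = -⅓*6 = -2)
a = 8 (a = 2*4 = 8)
w(d) = 8 - d
V(m, r) = m - 4*m² (V(m, r) = (-2*(m + m))*m + m = (-4*m)*m + m = -4*m² + m = m - 4*m²)
(-450 - 92)*(w(-6) + V(12, 11)) = (-450 - 92)*((8 - 1*(-6)) + 12*(1 - 4*12)) = -542*((8 + 6) + 12*(1 - 48)) = -542*(14 + 12*(-47)) = -542*(14 - 564) = -542*(-550) = 298100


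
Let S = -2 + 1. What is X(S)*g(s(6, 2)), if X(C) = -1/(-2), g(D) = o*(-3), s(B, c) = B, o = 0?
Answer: 0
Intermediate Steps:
g(D) = 0 (g(D) = 0*(-3) = 0)
S = -1
X(C) = ½ (X(C) = -1*(-½) = ½)
X(S)*g(s(6, 2)) = (½)*0 = 0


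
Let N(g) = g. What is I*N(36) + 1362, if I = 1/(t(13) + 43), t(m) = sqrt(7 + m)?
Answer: 2492646/1829 - 72*sqrt(5)/1829 ≈ 1362.8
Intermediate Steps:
I = 1/(43 + 2*sqrt(5)) (I = 1/(sqrt(7 + 13) + 43) = 1/(sqrt(20) + 43) = 1/(2*sqrt(5) + 43) = 1/(43 + 2*sqrt(5)) ≈ 0.021065)
I*N(36) + 1362 = (43/1829 - 2*sqrt(5)/1829)*36 + 1362 = (1548/1829 - 72*sqrt(5)/1829) + 1362 = 2492646/1829 - 72*sqrt(5)/1829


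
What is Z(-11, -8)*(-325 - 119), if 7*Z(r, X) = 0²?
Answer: 0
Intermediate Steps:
Z(r, X) = 0 (Z(r, X) = (⅐)*0² = (⅐)*0 = 0)
Z(-11, -8)*(-325 - 119) = 0*(-325 - 119) = 0*(-444) = 0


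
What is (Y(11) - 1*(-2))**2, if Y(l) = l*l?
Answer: 15129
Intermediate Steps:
Y(l) = l**2
(Y(11) - 1*(-2))**2 = (11**2 - 1*(-2))**2 = (121 + 2)**2 = 123**2 = 15129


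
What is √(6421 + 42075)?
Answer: 4*√3031 ≈ 220.22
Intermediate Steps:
√(6421 + 42075) = √48496 = 4*√3031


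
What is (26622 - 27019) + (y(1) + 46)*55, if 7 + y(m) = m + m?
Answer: 1858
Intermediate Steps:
y(m) = -7 + 2*m (y(m) = -7 + (m + m) = -7 + 2*m)
(26622 - 27019) + (y(1) + 46)*55 = (26622 - 27019) + ((-7 + 2*1) + 46)*55 = -397 + ((-7 + 2) + 46)*55 = -397 + (-5 + 46)*55 = -397 + 41*55 = -397 + 2255 = 1858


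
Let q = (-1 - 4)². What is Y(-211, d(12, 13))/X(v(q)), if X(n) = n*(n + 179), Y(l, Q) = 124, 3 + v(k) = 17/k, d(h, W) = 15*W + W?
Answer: -38750/128093 ≈ -0.30251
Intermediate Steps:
d(h, W) = 16*W
q = 25 (q = (-5)² = 25)
v(k) = -3 + 17/k
X(n) = n*(179 + n)
Y(-211, d(12, 13))/X(v(q)) = 124/(((-3 + 17/25)*(179 + (-3 + 17/25)))) = 124/((-58*(179 - 58/25)/25)) = 124/((-58/25*4417/25)) = 124/(-256186/625) = 124*(-625/256186) = -38750/128093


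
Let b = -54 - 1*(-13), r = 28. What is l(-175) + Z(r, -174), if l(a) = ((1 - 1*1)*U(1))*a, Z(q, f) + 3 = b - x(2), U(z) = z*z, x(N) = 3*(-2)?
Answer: -38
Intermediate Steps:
x(N) = -6
U(z) = z²
b = -41 (b = -54 + 13 = -41)
Z(q, f) = -38 (Z(q, f) = -3 + (-41 - 1*(-6)) = -3 + (-41 + 6) = -3 - 35 = -38)
l(a) = 0 (l(a) = ((1 - 1*1)*1²)*a = ((1 - 1)*1)*a = (0*1)*a = 0*a = 0)
l(-175) + Z(r, -174) = 0 - 38 = -38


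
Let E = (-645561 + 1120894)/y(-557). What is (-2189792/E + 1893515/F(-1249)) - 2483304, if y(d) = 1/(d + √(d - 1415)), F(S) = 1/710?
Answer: 199151795007396359322/148408944593 + 4379584*I*√493/148408944593 ≈ 1.3419e+9 + 0.00065523*I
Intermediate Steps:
F(S) = 1/710
y(d) = 1/(d + √(-1415 + d))
E = -264760481 + 950666*I*√493 (E = (-645561 + 1120894)/(1/(-557 + √(-1415 - 557))) = 475333/(1/(-557 + √(-1972))) = 475333/(1/(-557 + 2*I*√493)) = 475333*(-557 + 2*I*√493) = -264760481 + 950666*I*√493 ≈ -2.6476e+8 + 2.1108e+7*I)
(-2189792/E + 1893515/F(-1249)) - 2483304 = (-2189792/(-264760481 + 950666*I*√493) + 1893515/(1/710)) - 2483304 = (-2189792/(-264760481 + 950666*I*√493) + 1893515*710) - 2483304 = (-2189792/(-264760481 + 950666*I*√493) + 1344395650) - 2483304 = (1344395650 - 2189792/(-264760481 + 950666*I*√493)) - 2483304 = 1341912346 - 2189792/(-264760481 + 950666*I*√493)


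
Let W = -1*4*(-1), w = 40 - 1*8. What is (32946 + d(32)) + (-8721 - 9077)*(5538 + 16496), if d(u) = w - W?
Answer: -392128158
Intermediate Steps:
w = 32 (w = 40 - 8 = 32)
W = 4 (W = -4*(-1) = 4)
d(u) = 28 (d(u) = 32 - 1*4 = 32 - 4 = 28)
(32946 + d(32)) + (-8721 - 9077)*(5538 + 16496) = (32946 + 28) + (-8721 - 9077)*(5538 + 16496) = 32974 - 17798*22034 = 32974 - 392161132 = -392128158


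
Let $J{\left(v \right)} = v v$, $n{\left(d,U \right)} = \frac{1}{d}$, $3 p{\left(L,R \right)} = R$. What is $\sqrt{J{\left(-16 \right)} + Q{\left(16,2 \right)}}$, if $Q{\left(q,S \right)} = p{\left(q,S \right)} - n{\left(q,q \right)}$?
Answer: $\frac{\sqrt{36951}}{12} \approx 16.019$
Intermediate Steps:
$p{\left(L,R \right)} = \frac{R}{3}$
$J{\left(v \right)} = v^{2}$
$Q{\left(q,S \right)} = - \frac{1}{q} + \frac{S}{3}$ ($Q{\left(q,S \right)} = \frac{S}{3} - \frac{1}{q} = - \frac{1}{q} + \frac{S}{3}$)
$\sqrt{J{\left(-16 \right)} + Q{\left(16,2 \right)}} = \sqrt{\left(-16\right)^{2} + \left(- \frac{1}{16} + \frac{1}{3} \cdot 2\right)} = \sqrt{256 + \left(\left(-1\right) \frac{1}{16} + \frac{2}{3}\right)} = \sqrt{256 + \left(- \frac{1}{16} + \frac{2}{3}\right)} = \sqrt{256 + \frac{29}{48}} = \sqrt{\frac{12317}{48}} = \frac{\sqrt{36951}}{12}$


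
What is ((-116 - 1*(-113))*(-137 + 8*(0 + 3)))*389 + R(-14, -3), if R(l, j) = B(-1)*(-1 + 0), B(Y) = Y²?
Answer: 131870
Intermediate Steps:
R(l, j) = -1 (R(l, j) = (-1)²*(-1 + 0) = 1*(-1) = -1)
((-116 - 1*(-113))*(-137 + 8*(0 + 3)))*389 + R(-14, -3) = ((-116 - 1*(-113))*(-137 + 8*(0 + 3)))*389 - 1 = ((-116 + 113)*(-137 + 8*3))*389 - 1 = -3*(-137 + 24)*389 - 1 = -3*(-113)*389 - 1 = 339*389 - 1 = 131871 - 1 = 131870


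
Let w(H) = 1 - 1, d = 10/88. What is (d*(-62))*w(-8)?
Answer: 0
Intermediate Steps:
d = 5/44 (d = 10*(1/88) = 5/44 ≈ 0.11364)
w(H) = 0
(d*(-62))*w(-8) = ((5/44)*(-62))*0 = -155/22*0 = 0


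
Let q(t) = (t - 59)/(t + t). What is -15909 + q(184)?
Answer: -5854387/368 ≈ -15909.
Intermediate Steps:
q(t) = (-59 + t)/(2*t) (q(t) = (-59 + t)/((2*t)) = (-59 + t)*(1/(2*t)) = (-59 + t)/(2*t))
-15909 + q(184) = -15909 + (½)*(-59 + 184)/184 = -15909 + (½)*(1/184)*125 = -15909 + 125/368 = -5854387/368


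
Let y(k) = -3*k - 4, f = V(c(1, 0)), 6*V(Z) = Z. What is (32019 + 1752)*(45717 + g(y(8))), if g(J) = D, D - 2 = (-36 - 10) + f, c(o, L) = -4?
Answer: 1542400369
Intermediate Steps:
V(Z) = Z/6
f = -⅔ (f = (⅙)*(-4) = -⅔ ≈ -0.66667)
y(k) = -4 - 3*k
D = -134/3 (D = 2 + ((-36 - 10) - ⅔) = 2 + (-46 - ⅔) = 2 - 140/3 = -134/3 ≈ -44.667)
g(J) = -134/3
(32019 + 1752)*(45717 + g(y(8))) = (32019 + 1752)*(45717 - 134/3) = 33771*(137017/3) = 1542400369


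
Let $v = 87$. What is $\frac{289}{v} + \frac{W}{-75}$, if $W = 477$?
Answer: $- \frac{6608}{2175} \approx -3.0382$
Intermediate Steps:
$\frac{289}{v} + \frac{W}{-75} = \frac{289}{87} + \frac{477}{-75} = 289 \cdot \frac{1}{87} + 477 \left(- \frac{1}{75}\right) = \frac{289}{87} - \frac{159}{25} = - \frac{6608}{2175}$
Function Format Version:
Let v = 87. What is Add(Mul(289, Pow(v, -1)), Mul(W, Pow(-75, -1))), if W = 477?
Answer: Rational(-6608, 2175) ≈ -3.0382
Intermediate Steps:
Add(Mul(289, Pow(v, -1)), Mul(W, Pow(-75, -1))) = Add(Mul(289, Pow(87, -1)), Mul(477, Pow(-75, -1))) = Add(Mul(289, Rational(1, 87)), Mul(477, Rational(-1, 75))) = Add(Rational(289, 87), Rational(-159, 25)) = Rational(-6608, 2175)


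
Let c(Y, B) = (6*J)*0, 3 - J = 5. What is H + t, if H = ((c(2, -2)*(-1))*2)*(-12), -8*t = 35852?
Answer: -8963/2 ≈ -4481.5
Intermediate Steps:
J = -2 (J = 3 - 1*5 = 3 - 5 = -2)
t = -8963/2 (t = -1/8*35852 = -8963/2 ≈ -4481.5)
c(Y, B) = 0 (c(Y, B) = (6*(-2))*0 = -12*0 = 0)
H = 0 (H = ((0*(-1))*2)*(-12) = (0*2)*(-12) = 0*(-12) = 0)
H + t = 0 - 8963/2 = -8963/2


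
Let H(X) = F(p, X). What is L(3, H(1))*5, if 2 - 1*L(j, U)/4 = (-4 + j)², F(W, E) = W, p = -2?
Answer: 20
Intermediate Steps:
H(X) = -2
L(j, U) = 8 - 4*(-4 + j)²
L(3, H(1))*5 = (8 - 4*(-4 + 3)²)*5 = (8 - 4*(-1)²)*5 = (8 - 4*1)*5 = (8 - 4)*5 = 4*5 = 20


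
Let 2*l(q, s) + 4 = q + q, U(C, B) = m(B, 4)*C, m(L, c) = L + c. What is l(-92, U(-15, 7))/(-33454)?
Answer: 47/16727 ≈ 0.0028098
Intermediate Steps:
U(C, B) = C*(4 + B) (U(C, B) = (B + 4)*C = (4 + B)*C = C*(4 + B))
l(q, s) = -2 + q (l(q, s) = -2 + (q + q)/2 = -2 + (2*q)/2 = -2 + q)
l(-92, U(-15, 7))/(-33454) = (-2 - 92)/(-33454) = -94*(-1/33454) = 47/16727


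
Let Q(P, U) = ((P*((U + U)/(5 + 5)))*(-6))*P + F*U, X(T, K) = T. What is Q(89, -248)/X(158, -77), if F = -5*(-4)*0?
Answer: 5893224/395 ≈ 14920.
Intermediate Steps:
F = 0 (F = 20*0 = 0)
Q(P, U) = -6*U*P**2/5 (Q(P, U) = ((P*((U + U)/(5 + 5)))*(-6))*P + 0*U = ((P*((2*U)/10))*(-6))*P + 0 = ((P*((2*U)*(1/10)))*(-6))*P + 0 = ((P*(U/5))*(-6))*P + 0 = ((P*U/5)*(-6))*P + 0 = (-6*P*U/5)*P + 0 = -6*U*P**2/5 + 0 = -6*U*P**2/5)
Q(89, -248)/X(158, -77) = -6/5*(-248)*89**2/158 = -6/5*(-248)*7921*(1/158) = (11786448/5)*(1/158) = 5893224/395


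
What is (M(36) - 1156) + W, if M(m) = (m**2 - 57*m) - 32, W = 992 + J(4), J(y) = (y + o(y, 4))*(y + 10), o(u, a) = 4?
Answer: -840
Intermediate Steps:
J(y) = (4 + y)*(10 + y) (J(y) = (y + 4)*(y + 10) = (4 + y)*(10 + y))
W = 1104 (W = 992 + (40 + 4**2 + 14*4) = 992 + (40 + 16 + 56) = 992 + 112 = 1104)
M(m) = -32 + m**2 - 57*m
(M(36) - 1156) + W = ((-32 + 36**2 - 57*36) - 1156) + 1104 = ((-32 + 1296 - 2052) - 1156) + 1104 = (-788 - 1156) + 1104 = -1944 + 1104 = -840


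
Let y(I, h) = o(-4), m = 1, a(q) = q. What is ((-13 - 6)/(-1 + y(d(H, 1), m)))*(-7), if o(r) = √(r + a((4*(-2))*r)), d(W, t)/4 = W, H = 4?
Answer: 133/27 + 266*√7/27 ≈ 30.991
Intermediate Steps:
d(W, t) = 4*W
o(r) = √7*√(-r) (o(r) = √(r + (4*(-2))*r) = √(r - 8*r) = √(-7*r) = √7*√(-r))
y(I, h) = 2*√7 (y(I, h) = √7*√(-1*(-4)) = √7*√4 = √7*2 = 2*√7)
((-13 - 6)/(-1 + y(d(H, 1), m)))*(-7) = ((-13 - 6)/(-1 + 2*√7))*(-7) = -19/(-1 + 2*√7)*(-7) = 133/(-1 + 2*√7)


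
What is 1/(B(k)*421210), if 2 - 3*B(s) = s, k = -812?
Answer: 3/342864940 ≈ 8.7498e-9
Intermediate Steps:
B(s) = 2/3 - s/3
1/(B(k)*421210) = 1/((2/3 - 1/3*(-812))*421210) = (1/421210)/(2/3 + 812/3) = (1/421210)/(814/3) = (3/814)*(1/421210) = 3/342864940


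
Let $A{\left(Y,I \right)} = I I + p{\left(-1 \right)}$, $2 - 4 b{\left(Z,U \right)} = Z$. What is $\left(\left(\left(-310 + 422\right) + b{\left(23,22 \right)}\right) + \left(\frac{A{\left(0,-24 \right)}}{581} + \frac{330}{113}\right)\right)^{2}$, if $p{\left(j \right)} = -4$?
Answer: $\frac{844442625897025}{68965062544} \approx 12245.0$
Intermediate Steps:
$b{\left(Z,U \right)} = \frac{1}{2} - \frac{Z}{4}$
$A{\left(Y,I \right)} = -4 + I^{2}$ ($A{\left(Y,I \right)} = I I - 4 = I^{2} - 4 = -4 + I^{2}$)
$\left(\left(\left(-310 + 422\right) + b{\left(23,22 \right)}\right) + \left(\frac{A{\left(0,-24 \right)}}{581} + \frac{330}{113}\right)\right)^{2} = \left(\left(\left(-310 + 422\right) + \left(\frac{1}{2} - \frac{23}{4}\right)\right) + \left(\frac{-4 + \left(-24\right)^{2}}{581} + \frac{330}{113}\right)\right)^{2} = \left(\left(112 + \left(\frac{1}{2} - \frac{23}{4}\right)\right) + \left(\left(-4 + 576\right) \frac{1}{581} + 330 \cdot \frac{1}{113}\right)\right)^{2} = \left(\left(112 - \frac{21}{4}\right) + \left(572 \cdot \frac{1}{581} + \frac{330}{113}\right)\right)^{2} = \left(\frac{427}{4} + \left(\frac{572}{581} + \frac{330}{113}\right)\right)^{2} = \left(\frac{427}{4} + \frac{256366}{65653}\right)^{2} = \left(\frac{29059295}{262612}\right)^{2} = \frac{844442625897025}{68965062544}$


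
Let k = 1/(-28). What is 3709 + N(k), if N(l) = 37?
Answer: 3746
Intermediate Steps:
k = -1/28 ≈ -0.035714
3709 + N(k) = 3709 + 37 = 3746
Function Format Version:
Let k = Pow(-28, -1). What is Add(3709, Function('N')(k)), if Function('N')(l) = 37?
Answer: 3746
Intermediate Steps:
k = Rational(-1, 28) ≈ -0.035714
Add(3709, Function('N')(k)) = Add(3709, 37) = 3746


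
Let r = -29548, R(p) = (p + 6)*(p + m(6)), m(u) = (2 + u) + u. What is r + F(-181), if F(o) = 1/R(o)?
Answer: -863540299/29225 ≈ -29548.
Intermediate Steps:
m(u) = 2 + 2*u
R(p) = (6 + p)*(14 + p) (R(p) = (p + 6)*(p + (2 + 2*6)) = (6 + p)*(p + (2 + 12)) = (6 + p)*(p + 14) = (6 + p)*(14 + p))
F(o) = 1/(84 + o² + 20*o)
r + F(-181) = -29548 + 1/(84 + (-181)² + 20*(-181)) = -29548 + 1/(84 + 32761 - 3620) = -29548 + 1/29225 = -863540299/29225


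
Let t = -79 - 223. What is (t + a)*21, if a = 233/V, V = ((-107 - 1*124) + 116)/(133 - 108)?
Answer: -170331/23 ≈ -7405.7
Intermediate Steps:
V = -23/5 (V = ((-107 - 124) + 116)/25 = (-231 + 116)*(1/25) = -115*1/25 = -23/5 ≈ -4.6000)
t = -302
a = -1165/23 (a = 233/(-23/5) = 233*(-5/23) = -1165/23 ≈ -50.652)
(t + a)*21 = (-302 - 1165/23)*21 = -8111/23*21 = -170331/23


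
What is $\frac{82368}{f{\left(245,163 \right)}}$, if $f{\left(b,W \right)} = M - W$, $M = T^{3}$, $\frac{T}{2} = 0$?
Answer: $- \frac{82368}{163} \approx -505.33$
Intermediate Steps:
$T = 0$ ($T = 2 \cdot 0 = 0$)
$M = 0$ ($M = 0^{3} = 0$)
$f{\left(b,W \right)} = - W$ ($f{\left(b,W \right)} = 0 - W = - W$)
$\frac{82368}{f{\left(245,163 \right)}} = \frac{82368}{\left(-1\right) 163} = \frac{82368}{-163} = 82368 \left(- \frac{1}{163}\right) = - \frac{82368}{163}$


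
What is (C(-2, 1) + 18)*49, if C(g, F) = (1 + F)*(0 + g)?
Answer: 686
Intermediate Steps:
C(g, F) = g*(1 + F) (C(g, F) = (1 + F)*g = g*(1 + F))
(C(-2, 1) + 18)*49 = (-2*(1 + 1) + 18)*49 = (-2*2 + 18)*49 = (-4 + 18)*49 = 14*49 = 686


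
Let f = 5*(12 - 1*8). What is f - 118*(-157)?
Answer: 18546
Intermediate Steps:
f = 20 (f = 5*(12 - 8) = 5*4 = 20)
f - 118*(-157) = 20 - 118*(-157) = 20 + 18526 = 18546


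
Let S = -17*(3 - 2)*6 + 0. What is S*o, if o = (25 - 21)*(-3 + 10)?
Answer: -2856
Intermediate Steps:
S = -102 (S = -17*6 + 0 = -102 + 0 = -102)
o = 28 (o = 4*7 = 28)
S*o = -102*28 = -2856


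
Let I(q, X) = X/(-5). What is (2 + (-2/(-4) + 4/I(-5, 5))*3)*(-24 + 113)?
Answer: -1513/2 ≈ -756.50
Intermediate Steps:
I(q, X) = -X/5 (I(q, X) = X*(-⅕) = -X/5)
(2 + (-2/(-4) + 4/I(-5, 5))*3)*(-24 + 113) = (2 + (-2/(-4) + 4/((-⅕*5)))*3)*(-24 + 113) = (2 + (-2*(-¼) + 4/(-1))*3)*89 = (2 + (½ + 4*(-1))*3)*89 = (2 + (½ - 4)*3)*89 = (2 - 7/2*3)*89 = (2 - 21/2)*89 = -17/2*89 = -1513/2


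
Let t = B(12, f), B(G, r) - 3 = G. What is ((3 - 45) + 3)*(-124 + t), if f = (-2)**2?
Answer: 4251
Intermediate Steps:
f = 4
B(G, r) = 3 + G
t = 15 (t = 3 + 12 = 15)
((3 - 45) + 3)*(-124 + t) = ((3 - 45) + 3)*(-124 + 15) = (-42 + 3)*(-109) = -39*(-109) = 4251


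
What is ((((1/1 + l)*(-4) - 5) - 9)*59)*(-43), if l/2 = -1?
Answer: 25370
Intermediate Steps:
l = -2 (l = 2*(-1) = -2)
((((1/1 + l)*(-4) - 5) - 9)*59)*(-43) = ((((1/1 - 2)*(-4) - 5) - 9)*59)*(-43) = ((((1 - 2)*(-4) - 5) - 9)*59)*(-43) = (((-1*(-4) - 5) - 9)*59)*(-43) = (((4 - 5) - 9)*59)*(-43) = ((-1 - 9)*59)*(-43) = -10*59*(-43) = -590*(-43) = 25370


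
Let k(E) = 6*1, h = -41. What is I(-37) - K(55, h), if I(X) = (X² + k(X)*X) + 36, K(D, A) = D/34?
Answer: 40167/34 ≈ 1181.4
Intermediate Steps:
K(D, A) = D/34 (K(D, A) = D*(1/34) = D/34)
k(E) = 6
I(X) = 36 + X² + 6*X (I(X) = (X² + 6*X) + 36 = 36 + X² + 6*X)
I(-37) - K(55, h) = (36 + (-37)² + 6*(-37)) - 55/34 = (36 + 1369 - 222) - 1*55/34 = 1183 - 55/34 = 40167/34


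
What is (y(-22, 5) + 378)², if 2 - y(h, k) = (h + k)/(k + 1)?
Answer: 5276209/36 ≈ 1.4656e+5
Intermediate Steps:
y(h, k) = 2 - (h + k)/(1 + k) (y(h, k) = 2 - (h + k)/(k + 1) = 2 - (h + k)/(1 + k))
(y(-22, 5) + 378)² = ((2 + 5 - 1*(-22))/(1 + 5) + 378)² = ((2 + 5 + 22)/6 + 378)² = ((⅙)*29 + 378)² = (29/6 + 378)² = (2297/6)² = 5276209/36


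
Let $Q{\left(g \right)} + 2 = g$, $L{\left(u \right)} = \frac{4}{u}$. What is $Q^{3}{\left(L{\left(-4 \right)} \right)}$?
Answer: $-27$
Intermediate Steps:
$Q{\left(g \right)} = -2 + g$
$Q^{3}{\left(L{\left(-4 \right)} \right)} = \left(-2 + \frac{4}{-4}\right)^{3} = \left(-2 + 4 \left(- \frac{1}{4}\right)\right)^{3} = \left(-2 - 1\right)^{3} = \left(-3\right)^{3} = -27$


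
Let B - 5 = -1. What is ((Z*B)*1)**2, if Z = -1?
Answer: 16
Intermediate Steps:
B = 4 (B = 5 - 1 = 4)
((Z*B)*1)**2 = (-1*4*1)**2 = (-4*1)**2 = (-4)**2 = 16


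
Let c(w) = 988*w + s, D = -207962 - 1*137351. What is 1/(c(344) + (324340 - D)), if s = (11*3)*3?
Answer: 1/1009624 ≈ 9.9047e-7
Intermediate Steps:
D = -345313 (D = -207962 - 137351 = -345313)
s = 99 (s = 33*3 = 99)
c(w) = 99 + 988*w (c(w) = 988*w + 99 = 99 + 988*w)
1/(c(344) + (324340 - D)) = 1/((99 + 988*344) + (324340 - 1*(-345313))) = 1/((99 + 339872) + (324340 + 345313)) = 1/(339971 + 669653) = 1/1009624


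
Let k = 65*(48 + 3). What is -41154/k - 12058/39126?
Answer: -275027279/21617115 ≈ -12.723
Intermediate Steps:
k = 3315 (k = 65*51 = 3315)
-41154/k - 12058/39126 = -41154/3315 - 12058/39126 = -41154*1/3315 - 12058*1/39126 = -13718/1105 - 6029/19563 = -275027279/21617115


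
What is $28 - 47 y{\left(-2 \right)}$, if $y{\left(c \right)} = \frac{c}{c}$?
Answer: $-19$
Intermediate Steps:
$y{\left(c \right)} = 1$
$28 - 47 y{\left(-2 \right)} = 28 - 47 = -19$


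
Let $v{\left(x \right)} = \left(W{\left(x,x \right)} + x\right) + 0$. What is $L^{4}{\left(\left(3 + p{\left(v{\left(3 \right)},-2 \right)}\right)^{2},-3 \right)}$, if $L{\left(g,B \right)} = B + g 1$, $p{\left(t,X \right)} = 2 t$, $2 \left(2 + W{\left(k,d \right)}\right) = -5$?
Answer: $81$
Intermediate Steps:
$W{\left(k,d \right)} = - \frac{9}{2}$ ($W{\left(k,d \right)} = -2 + \frac{1}{2} \left(-5\right) = -2 - \frac{5}{2} = - \frac{9}{2}$)
$v{\left(x \right)} = - \frac{9}{2} + x$ ($v{\left(x \right)} = \left(- \frac{9}{2} + x\right) + 0 = - \frac{9}{2} + x$)
$L{\left(g,B \right)} = B + g$
$L^{4}{\left(\left(3 + p{\left(v{\left(3 \right)},-2 \right)}\right)^{2},-3 \right)} = \left(-3 + \left(3 + 2 \left(- \frac{9}{2} + 3\right)\right)^{2}\right)^{4} = \left(-3 + \left(3 + 2 \left(- \frac{3}{2}\right)\right)^{2}\right)^{4} = \left(-3 + \left(3 - 3\right)^{2}\right)^{4} = \left(-3 + 0^{2}\right)^{4} = \left(-3 + 0\right)^{4} = \left(-3\right)^{4} = 81$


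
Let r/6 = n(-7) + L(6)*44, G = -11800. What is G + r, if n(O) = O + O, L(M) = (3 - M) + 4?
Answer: -11620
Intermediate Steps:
L(M) = 7 - M
n(O) = 2*O
r = 180 (r = 6*(2*(-7) + (7 - 1*6)*44) = 6*(-14 + (7 - 6)*44) = 6*(-14 + 1*44) = 6*(-14 + 44) = 6*30 = 180)
G + r = -11800 + 180 = -11620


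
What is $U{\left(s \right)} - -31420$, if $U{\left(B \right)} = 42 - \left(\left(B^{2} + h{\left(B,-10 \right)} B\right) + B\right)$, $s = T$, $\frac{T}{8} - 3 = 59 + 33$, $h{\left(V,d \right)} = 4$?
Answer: $-549938$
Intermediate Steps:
$T = 760$ ($T = 24 + 8 \left(59 + 33\right) = 24 + 8 \cdot 92 = 24 + 736 = 760$)
$s = 760$
$U{\left(B \right)} = 42 - B^{2} - 5 B$ ($U{\left(B \right)} = 42 - \left(\left(B^{2} + 4 B\right) + B\right) = 42 - \left(B^{2} + 5 B\right) = 42 - B^{2} - 5 B$)
$U{\left(s \right)} - -31420 = \left(42 - 760^{2} - 3800\right) - -31420 = \left(42 - 577600 - 3800\right) + 31420 = -581358 + 31420 = -549938$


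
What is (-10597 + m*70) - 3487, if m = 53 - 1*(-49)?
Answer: -6944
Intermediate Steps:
m = 102 (m = 53 + 49 = 102)
(-10597 + m*70) - 3487 = (-10597 + 102*70) - 3487 = (-10597 + 7140) - 3487 = -3457 - 3487 = -6944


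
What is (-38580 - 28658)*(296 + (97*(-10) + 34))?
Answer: 43032320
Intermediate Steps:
(-38580 - 28658)*(296 + (97*(-10) + 34)) = -67238*(296 + (-970 + 34)) = -67238*(296 - 936) = -67238*(-640) = 43032320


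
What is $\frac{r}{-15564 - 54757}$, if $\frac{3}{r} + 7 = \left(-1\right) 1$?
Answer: $\frac{3}{562568} \approx 5.3327 \cdot 10^{-6}$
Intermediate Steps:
$r = - \frac{3}{8}$ ($r = \frac{3}{-7 - 1} = \frac{3}{-8} = 3 \left(- \frac{1}{8}\right) = - \frac{3}{8} \approx -0.375$)
$\frac{r}{-15564 - 54757} = \frac{1}{-15564 - 54757} \left(- \frac{3}{8}\right) = \frac{1}{-70321} \left(- \frac{3}{8}\right) = \left(- \frac{1}{70321}\right) \left(- \frac{3}{8}\right) = \frac{3}{562568}$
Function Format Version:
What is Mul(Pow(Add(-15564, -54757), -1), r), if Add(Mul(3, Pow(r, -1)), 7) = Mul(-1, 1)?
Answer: Rational(3, 562568) ≈ 5.3327e-6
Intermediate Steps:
r = Rational(-3, 8) (r = Mul(3, Pow(Add(-7, Mul(-1, 1)), -1)) = Mul(3, Pow(Add(-7, -1), -1)) = Mul(3, Pow(-8, -1)) = Mul(3, Rational(-1, 8)) = Rational(-3, 8) ≈ -0.37500)
Mul(Pow(Add(-15564, -54757), -1), r) = Mul(Pow(Add(-15564, -54757), -1), Rational(-3, 8)) = Mul(Pow(-70321, -1), Rational(-3, 8)) = Mul(Rational(-1, 70321), Rational(-3, 8)) = Rational(3, 562568)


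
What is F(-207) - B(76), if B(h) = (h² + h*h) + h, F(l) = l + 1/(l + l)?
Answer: -4899691/414 ≈ -11835.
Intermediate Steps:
F(l) = l + 1/(2*l)
B(h) = h + 2*h² (B(h) = (h² + h²) + h = 2*h² + h = h + 2*h²)
F(-207) - B(76) = (-207 + (½)/(-207)) - 76*(1 + 2*76) = (-207 + (½)*(-1/207)) - 76*(1 + 152) = (-207 - 1/414) - 76*153 = -85699/414 - 1*11628 = -85699/414 - 11628 = -4899691/414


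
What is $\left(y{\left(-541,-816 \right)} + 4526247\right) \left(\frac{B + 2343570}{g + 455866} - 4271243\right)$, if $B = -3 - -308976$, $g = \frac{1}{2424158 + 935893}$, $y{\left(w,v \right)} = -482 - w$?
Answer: $- \frac{29612881655031260522903728}{1531733009167} \approx -1.9333 \cdot 10^{13}$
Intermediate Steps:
$g = \frac{1}{3360051} \approx 2.9761 \cdot 10^{-7}$
$B = 308973$ ($B = -3 + 308976 = 308973$)
$\left(y{\left(-541,-816 \right)} + 4526247\right) \left(\frac{B + 2343570}{g + 455866} - 4271243\right) = \left(\left(-482 - -541\right) + 4526247\right) \left(\frac{308973 + 2343570}{\frac{1}{3360051} + 455866} - 4271243\right) = \left(\left(-482 + 541\right) + 4526247\right) \left(\frac{2652543}{\frac{1531733009167}{3360051}} - 4271243\right) = \left(59 + 4526247\right) \left(2652543 \cdot \frac{3360051}{1531733009167} - 4271243\right) = 4526306 \left(\frac{8912679759693}{1531733009167} - 4271243\right) = 4526306 \left(- \frac{6542394980593724888}{1531733009167}\right) = - \frac{29612881655031260522903728}{1531733009167}$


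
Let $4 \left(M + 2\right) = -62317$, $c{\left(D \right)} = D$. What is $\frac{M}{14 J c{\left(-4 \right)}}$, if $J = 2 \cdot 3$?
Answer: $\frac{20775}{448} \approx 46.373$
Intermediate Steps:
$M = - \frac{62325}{4}$ ($M = -2 + \frac{1}{4} \left(-62317\right) = -2 - \frac{62317}{4} = - \frac{62325}{4} \approx -15581.0$)
$J = 6$
$\frac{M}{14 J c{\left(-4 \right)}} = - \frac{62325}{4 \cdot 14 \cdot 6 \left(-4\right)} = - \frac{62325}{4 \cdot 84 \left(-4\right)} = - \frac{62325}{4 \left(-336\right)} = \left(- \frac{62325}{4}\right) \left(- \frac{1}{336}\right) = \frac{20775}{448}$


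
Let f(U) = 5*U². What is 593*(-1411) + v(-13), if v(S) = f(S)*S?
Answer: -847708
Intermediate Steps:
v(S) = 5*S³ (v(S) = (5*S²)*S = 5*S³)
593*(-1411) + v(-13) = 593*(-1411) + 5*(-13)³ = -836723 + 5*(-2197) = -836723 - 10985 = -847708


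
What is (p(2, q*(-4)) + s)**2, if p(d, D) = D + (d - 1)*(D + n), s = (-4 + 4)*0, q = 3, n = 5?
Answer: 361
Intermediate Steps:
s = 0 (s = 0*0 = 0)
p(d, D) = D + (-1 + d)*(5 + D) (p(d, D) = D + (d - 1)*(D + 5) = D + (-1 + d)*(5 + D))
(p(2, q*(-4)) + s)**2 = ((-5 + 5*2 + (3*(-4))*2) + 0)**2 = ((-5 + 10 - 12*2) + 0)**2 = ((-5 + 10 - 24) + 0)**2 = (-19 + 0)**2 = (-19)**2 = 361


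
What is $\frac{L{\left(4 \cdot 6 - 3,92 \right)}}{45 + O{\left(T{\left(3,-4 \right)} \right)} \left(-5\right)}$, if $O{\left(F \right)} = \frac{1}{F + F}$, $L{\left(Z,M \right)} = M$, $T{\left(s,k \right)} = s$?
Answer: $\frac{552}{265} \approx 2.083$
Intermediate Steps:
$O{\left(F \right)} = \frac{1}{2 F}$
$\frac{L{\left(4 \cdot 6 - 3,92 \right)}}{45 + O{\left(T{\left(3,-4 \right)} \right)} \left(-5\right)} = \frac{92}{45 + \frac{1}{2 \cdot 3} \left(-5\right)} = \frac{92}{45 + \frac{1}{2} \cdot \frac{1}{3} \left(-5\right)} = \frac{92}{45 + \frac{1}{6} \left(-5\right)} = \frac{92}{45 - \frac{5}{6}} = \frac{92}{\frac{265}{6}} = 92 \cdot \frac{6}{265} = \frac{552}{265}$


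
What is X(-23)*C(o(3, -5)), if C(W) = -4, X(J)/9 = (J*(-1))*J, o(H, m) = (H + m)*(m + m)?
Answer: 19044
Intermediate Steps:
o(H, m) = 2*m*(H + m) (o(H, m) = (H + m)*(2*m) = 2*m*(H + m))
X(J) = -9*J**2 (X(J) = 9*((J*(-1))*J) = 9*((-J)*J) = 9*(-J**2) = -9*J**2)
X(-23)*C(o(3, -5)) = -9*(-23)**2*(-4) = -9*529*(-4) = -4761*(-4) = 19044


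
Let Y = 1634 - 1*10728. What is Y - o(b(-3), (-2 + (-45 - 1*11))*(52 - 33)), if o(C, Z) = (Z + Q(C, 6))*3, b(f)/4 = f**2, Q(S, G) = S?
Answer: -5896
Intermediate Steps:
b(f) = 4*f**2
o(C, Z) = 3*C + 3*Z (o(C, Z) = (Z + C)*3 = (C + Z)*3 = 3*C + 3*Z)
Y = -9094 (Y = 1634 - 10728 = -9094)
Y - o(b(-3), (-2 + (-45 - 1*11))*(52 - 33)) = -9094 - (3*(4*(-3)**2) + 3*((-2 + (-45 - 1*11))*(52 - 33))) = -9094 - (3*(4*9) + 3*((-2 + (-45 - 11))*19)) = -9094 - (3*36 + 3*((-2 - 56)*19)) = -9094 - (108 + 3*(-58*19)) = -9094 - (108 + 3*(-1102)) = -9094 - (108 - 3306) = -9094 - 1*(-3198) = -9094 + 3198 = -5896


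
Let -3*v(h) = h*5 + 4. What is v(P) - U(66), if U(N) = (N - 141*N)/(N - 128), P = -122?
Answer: 1642/31 ≈ 52.968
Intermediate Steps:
v(h) = -4/3 - 5*h/3 (v(h) = -(h*5 + 4)/3 = -(5*h + 4)/3 = -(4 + 5*h)/3 = -4/3 - 5*h/3)
U(N) = -140*N/(-128 + N) (U(N) = (-140*N)/(-128 + N) = -140*N/(-128 + N))
v(P) - U(66) = (-4/3 - 5/3*(-122)) - (-140)*66/(-128 + 66) = (-4/3 + 610/3) - (-140)*66/(-62) = 202 - (-140)*66*(-1)/62 = 202 - 1*4620/31 = 202 - 4620/31 = 1642/31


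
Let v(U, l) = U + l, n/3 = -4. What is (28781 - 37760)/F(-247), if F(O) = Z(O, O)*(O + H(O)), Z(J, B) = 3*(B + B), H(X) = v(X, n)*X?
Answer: 2993/31480644 ≈ 9.5074e-5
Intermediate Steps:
n = -12 (n = 3*(-4) = -12)
H(X) = X*(-12 + X) (H(X) = (X - 12)*X = (-12 + X)*X = X*(-12 + X))
Z(J, B) = 6*B (Z(J, B) = 3*(2*B) = 6*B)
F(O) = 6*O*(O + O*(-12 + O)) (F(O) = (6*O)*(O + O*(-12 + O)) = 6*O*(O + O*(-12 + O)))
(28781 - 37760)/F(-247) = (28781 - 37760)/((6*(-247)²*(-11 - 247))) = -8979/(6*61009*(-258)) = -8979/(-94441932) = -8979*(-1/94441932) = 2993/31480644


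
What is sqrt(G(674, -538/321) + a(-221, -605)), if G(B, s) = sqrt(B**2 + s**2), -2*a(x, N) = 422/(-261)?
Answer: sqrt(70056431 + 539922*sqrt(11702335690))/9309 ≈ 25.977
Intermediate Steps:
a(x, N) = 211/261 (a(x, N) = -211/(-261) = -211*(-1)/261 = -1/2*(-422/261) = 211/261)
sqrt(G(674, -538/321) + a(-221, -605)) = sqrt(sqrt(674**2 + (-538/321)**2) + 211/261) = sqrt(sqrt(454276 + (-538*1/321)**2) + 211/261) = sqrt(sqrt(454276 + (-538/321)**2) + 211/261) = sqrt(sqrt(454276 + 289444/103041) + 211/261) = sqrt(sqrt(46809342760/103041) + 211/261) = sqrt(2*sqrt(11702335690)/321 + 211/261) = sqrt(211/261 + 2*sqrt(11702335690)/321)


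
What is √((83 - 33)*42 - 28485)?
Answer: I*√26385 ≈ 162.43*I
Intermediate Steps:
√((83 - 33)*42 - 28485) = √(50*42 - 28485) = √(2100 - 28485) = √(-26385) = I*√26385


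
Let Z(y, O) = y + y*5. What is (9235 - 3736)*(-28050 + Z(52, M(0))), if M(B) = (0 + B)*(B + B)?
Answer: -152531262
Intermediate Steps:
M(B) = 2*B**2 (M(B) = B*(2*B) = 2*B**2)
Z(y, O) = 6*y (Z(y, O) = y + 5*y = 6*y)
(9235 - 3736)*(-28050 + Z(52, M(0))) = (9235 - 3736)*(-28050 + 6*52) = 5499*(-28050 + 312) = 5499*(-27738) = -152531262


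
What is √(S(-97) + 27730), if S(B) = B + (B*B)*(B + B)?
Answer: I*√1797713 ≈ 1340.8*I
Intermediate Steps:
S(B) = B + 2*B³ (S(B) = B + B²*(2*B) = B + 2*B³)
√(S(-97) + 27730) = √((-97 + 2*(-97)³) + 27730) = √((-97 + 2*(-912673)) + 27730) = √((-97 - 1825346) + 27730) = √(-1825443 + 27730) = √(-1797713) = I*√1797713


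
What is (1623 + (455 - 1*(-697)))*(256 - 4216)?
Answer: -10989000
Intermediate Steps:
(1623 + (455 - 1*(-697)))*(256 - 4216) = (1623 + (455 + 697))*(-3960) = (1623 + 1152)*(-3960) = 2775*(-3960) = -10989000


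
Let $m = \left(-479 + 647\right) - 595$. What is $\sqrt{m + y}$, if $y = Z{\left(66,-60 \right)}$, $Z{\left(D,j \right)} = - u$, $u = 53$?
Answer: $4 i \sqrt{30} \approx 21.909 i$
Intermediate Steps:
$Z{\left(D,j \right)} = -53$ ($Z{\left(D,j \right)} = \left(-1\right) 53 = -53$)
$y = -53$
$m = -427$ ($m = 168 - 595 = -427$)
$\sqrt{m + y} = \sqrt{-427 - 53} = \sqrt{-480} = 4 i \sqrt{30}$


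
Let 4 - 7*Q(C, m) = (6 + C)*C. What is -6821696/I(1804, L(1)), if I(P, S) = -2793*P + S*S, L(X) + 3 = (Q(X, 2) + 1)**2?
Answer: 16378892096/12097594211 ≈ 1.3539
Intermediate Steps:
Q(C, m) = 4/7 - C*(6 + C)/7 (Q(C, m) = 4/7 - (6 + C)*C/7 = 4/7 - C*(6 + C)/7)
L(X) = -3 + (11/7 - 6*X/7 - X**2/7)**2 (L(X) = -3 + ((4/7 - 6*X/7 - X**2/7) + 1)**2 = -3 + (11/7 - 6*X/7 - X**2/7)**2)
I(P, S) = S**2 - 2793*P (I(P, S) = -2793*P + S**2 = S**2 - 2793*P)
-6821696/I(1804, L(1)) = -6821696/((-3 + (-11 + 1**2 + 6*1)**2/49)**2 - 2793*1804) = -6821696/((-3 + (-11 + 1 + 6)**2/49)**2 - 5038572) = -6821696/((-3 + (1/49)*(-4)**2)**2 - 5038572) = -6821696/((-3 + (1/49)*16)**2 - 5038572) = -6821696/((-3 + 16/49)**2 - 5038572) = -6821696/((-131/49)**2 - 5038572) = -6821696/(17161/2401 - 5038572) = -6821696/(-12097594211/2401) = -6821696*(-2401/12097594211) = 16378892096/12097594211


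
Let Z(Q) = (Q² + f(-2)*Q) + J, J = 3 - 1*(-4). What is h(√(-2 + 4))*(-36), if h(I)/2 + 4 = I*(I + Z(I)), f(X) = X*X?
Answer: -432 - 648*√2 ≈ -1348.4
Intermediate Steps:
f(X) = X²
J = 7 (J = 3 + 4 = 7)
Z(Q) = 7 + Q² + 4*Q (Z(Q) = (Q² + (-2)²*Q) + 7 = (Q² + 4*Q) + 7 = 7 + Q² + 4*Q)
h(I) = -8 + 2*I*(7 + I² + 5*I) (h(I) = -8 + 2*(I*(I + (7 + I² + 4*I))) = -8 + 2*(I*(7 + I² + 5*I)) = -8 + 2*I*(7 + I² + 5*I))
h(√(-2 + 4))*(-36) = (-8 + 2*(√(-2 + 4))³ + 10*(√(-2 + 4))² + 14*√(-2 + 4))*(-36) = (-8 + 2*(√2)³ + 10*(√2)² + 14*√2)*(-36) = (-8 + 2*(2*√2) + 10*2 + 14*√2)*(-36) = (-8 + 4*√2 + 20 + 14*√2)*(-36) = (12 + 18*√2)*(-36) = -432 - 648*√2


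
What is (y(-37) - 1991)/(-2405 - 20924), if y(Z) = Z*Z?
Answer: 622/23329 ≈ 0.026662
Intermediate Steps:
y(Z) = Z²
(y(-37) - 1991)/(-2405 - 20924) = ((-37)² - 1991)/(-2405 - 20924) = (1369 - 1991)/(-23329) = -622*(-1/23329) = 622/23329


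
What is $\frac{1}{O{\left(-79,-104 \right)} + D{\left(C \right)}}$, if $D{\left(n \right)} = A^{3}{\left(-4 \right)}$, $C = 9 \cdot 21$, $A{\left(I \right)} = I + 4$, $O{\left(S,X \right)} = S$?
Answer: $- \frac{1}{79} \approx -0.012658$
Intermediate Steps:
$A{\left(I \right)} = 4 + I$
$C = 189$
$D{\left(n \right)} = 0$ ($D{\left(n \right)} = \left(4 - 4\right)^{3} = 0^{3} = 0$)
$\frac{1}{O{\left(-79,-104 \right)} + D{\left(C \right)}} = \frac{1}{-79 + 0} = \frac{1}{-79} = - \frac{1}{79}$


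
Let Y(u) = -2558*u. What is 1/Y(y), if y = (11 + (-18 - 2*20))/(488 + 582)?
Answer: 535/60113 ≈ 0.0088999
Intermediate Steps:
y = -47/1070 (y = (11 + (-18 - 40))/1070 = (11 - 58)*(1/1070) = -47*1/1070 = -47/1070 ≈ -0.043925)
1/Y(y) = 1/(-2558*(-47/1070)) = 1/(60113/535) = 535/60113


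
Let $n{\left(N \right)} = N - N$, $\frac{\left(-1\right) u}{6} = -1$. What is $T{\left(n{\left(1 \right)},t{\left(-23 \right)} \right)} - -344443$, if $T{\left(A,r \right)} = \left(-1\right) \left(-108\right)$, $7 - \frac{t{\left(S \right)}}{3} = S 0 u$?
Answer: $344551$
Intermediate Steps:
$u = 6$ ($u = \left(-6\right) \left(-1\right) = 6$)
$n{\left(N \right)} = 0$
$t{\left(S \right)} = 21$ ($t{\left(S \right)} = 21 - 3 S 0 \cdot 6 = 21 - 3 \cdot 0 \cdot 6 = 21 - 0 = 21 + 0 = 21$)
$T{\left(A,r \right)} = 108$
$T{\left(n{\left(1 \right)},t{\left(-23 \right)} \right)} - -344443 = 108 - -344443 = 108 + 344443 = 344551$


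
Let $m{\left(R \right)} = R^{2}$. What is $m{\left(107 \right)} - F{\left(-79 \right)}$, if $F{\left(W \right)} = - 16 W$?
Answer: $10185$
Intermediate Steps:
$m{\left(107 \right)} - F{\left(-79 \right)} = 107^{2} - \left(-16\right) \left(-79\right) = 11449 - 1264 = 10185$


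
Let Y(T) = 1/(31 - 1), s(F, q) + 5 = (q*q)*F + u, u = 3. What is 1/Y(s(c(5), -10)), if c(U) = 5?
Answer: 30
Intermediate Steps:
s(F, q) = -2 + F*q**2 (s(F, q) = -5 + ((q*q)*F + 3) = -5 + (q**2*F + 3) = -5 + (F*q**2 + 3) = -5 + (3 + F*q**2) = -2 + F*q**2)
Y(T) = 1/30
1/Y(s(c(5), -10)) = 1/(1/30) = 30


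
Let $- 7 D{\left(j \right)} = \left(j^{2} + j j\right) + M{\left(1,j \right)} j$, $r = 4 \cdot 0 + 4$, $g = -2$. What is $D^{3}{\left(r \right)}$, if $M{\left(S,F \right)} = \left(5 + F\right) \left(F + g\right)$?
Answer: $- \frac{1124864}{343} \approx -3279.5$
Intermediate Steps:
$M{\left(S,F \right)} = \left(-2 + F\right) \left(5 + F\right)$ ($M{\left(S,F \right)} = \left(5 + F\right) \left(F - 2\right) = \left(5 + F\right) \left(-2 + F\right) = \left(-2 + F\right) \left(5 + F\right)$)
$r = 4$ ($r = 0 + 4 = 4$)
$D{\left(j \right)} = - \frac{2 j^{2}}{7} - \frac{j \left(-10 + j^{2} + 3 j\right)}{7}$ ($D{\left(j \right)} = - \frac{\left(j^{2} + j j\right) + \left(-10 + j^{2} + 3 j\right) j}{7} = - \frac{\left(j^{2} + j^{2}\right) + j \left(-10 + j^{2} + 3 j\right)}{7} = - \frac{2 j^{2} + j \left(-10 + j^{2} + 3 j\right)}{7} = - \frac{2 j^{2}}{7} - \frac{j \left(-10 + j^{2} + 3 j\right)}{7}$)
$D^{3}{\left(r \right)} = \left(\frac{1}{7} \cdot 4 \left(10 - 4^{2} - 20\right)\right)^{3} = \left(\frac{1}{7} \cdot 4 \left(10 - 16 - 20\right)\right)^{3} = \left(\frac{1}{7} \cdot 4 \left(-26\right)\right)^{3} = \left(- \frac{104}{7}\right)^{3} = - \frac{1124864}{343}$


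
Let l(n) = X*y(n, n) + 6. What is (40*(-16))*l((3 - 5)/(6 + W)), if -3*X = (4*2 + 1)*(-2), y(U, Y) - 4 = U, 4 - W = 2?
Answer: -18240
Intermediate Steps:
W = 2 (W = 4 - 1*2 = 4 - 2 = 2)
y(U, Y) = 4 + U
X = 6 (X = -(4*2 + 1)*(-2)/3 = -(8 + 1)*(-2)/3 = -3*(-2) = -⅓*(-18) = 6)
l(n) = 30 + 6*n (l(n) = 6*(4 + n) + 6 = (24 + 6*n) + 6 = 30 + 6*n)
(40*(-16))*l((3 - 5)/(6 + W)) = (40*(-16))*(30 + 6*((3 - 5)/(6 + 2))) = -640*(30 + 6*(-2/8)) = -640*(30 + 6*(-2*⅛)) = -640*(30 + 6*(-¼)) = -640*(30 - 3/2) = -640*57/2 = -18240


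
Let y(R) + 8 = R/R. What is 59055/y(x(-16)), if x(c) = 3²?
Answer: -59055/7 ≈ -8436.4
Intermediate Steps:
x(c) = 9
y(R) = -7 (y(R) = -8 + R/R = -8 + 1 = -7)
59055/y(x(-16)) = 59055/(-7) = 59055*(-⅐) = -59055/7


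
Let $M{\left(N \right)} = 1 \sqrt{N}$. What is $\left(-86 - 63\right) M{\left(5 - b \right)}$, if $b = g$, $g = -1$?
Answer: $- 149 \sqrt{6} \approx -364.97$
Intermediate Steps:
$b = -1$
$M{\left(N \right)} = \sqrt{N}$
$\left(-86 - 63\right) M{\left(5 - b \right)} = \left(-86 - 63\right) \sqrt{5 - -1} = - 149 \sqrt{5 + 1} = - 149 \sqrt{6}$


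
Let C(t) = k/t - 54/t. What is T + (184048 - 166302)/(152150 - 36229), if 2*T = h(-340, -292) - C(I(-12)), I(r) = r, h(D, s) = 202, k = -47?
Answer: 269710387/2782104 ≈ 96.945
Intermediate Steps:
C(t) = -101/t (C(t) = -47/t - 54/t = -101/t)
T = 2323/24 (T = (202 - (-101)/(-12))/2 = (202 - (-101)*(-1)/12)/2 = (202 - 1*101/12)/2 = (202 - 101/12)/2 = (½)*(2323/12) = 2323/24 ≈ 96.792)
T + (184048 - 166302)/(152150 - 36229) = 2323/24 + (184048 - 166302)/(152150 - 36229) = 2323/24 + 17746/115921 = 269710387/2782104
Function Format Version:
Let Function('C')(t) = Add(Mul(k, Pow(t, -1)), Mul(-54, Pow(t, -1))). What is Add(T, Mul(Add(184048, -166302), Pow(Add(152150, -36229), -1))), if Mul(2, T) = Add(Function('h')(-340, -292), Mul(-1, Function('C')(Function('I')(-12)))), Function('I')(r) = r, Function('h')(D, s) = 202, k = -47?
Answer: Rational(269710387, 2782104) ≈ 96.945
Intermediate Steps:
Function('C')(t) = Mul(-101, Pow(t, -1)) (Function('C')(t) = Add(Mul(-47, Pow(t, -1)), Mul(-54, Pow(t, -1))) = Mul(-101, Pow(t, -1)))
T = Rational(2323, 24) (T = Mul(Rational(1, 2), Add(202, Mul(-1, Mul(-101, Pow(-12, -1))))) = Mul(Rational(1, 2), Add(202, Mul(-1, Mul(-101, Rational(-1, 12))))) = Mul(Rational(1, 2), Add(202, Mul(-1, Rational(101, 12)))) = Mul(Rational(1, 2), Add(202, Rational(-101, 12))) = Mul(Rational(1, 2), Rational(2323, 12)) = Rational(2323, 24) ≈ 96.792)
Add(T, Mul(Add(184048, -166302), Pow(Add(152150, -36229), -1))) = Add(Rational(2323, 24), Mul(Add(184048, -166302), Pow(Add(152150, -36229), -1))) = Add(Rational(2323, 24), Mul(17746, Pow(115921, -1))) = Add(Rational(2323, 24), Mul(17746, Rational(1, 115921))) = Add(Rational(2323, 24), Rational(17746, 115921)) = Rational(269710387, 2782104)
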